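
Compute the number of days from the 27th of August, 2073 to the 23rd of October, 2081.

From August 27, 2073 to August 27, 2081: 8 years, of which 2 contain a Feb 29 — 6×365 + 2×366 = 2922 days.
August 2081: 31 − 27 = 4 days remain.
Then September (30): 30 days.
October 1–23, 2081: 23 days.
Residual: 57 days.
Total: 2979 days.

2979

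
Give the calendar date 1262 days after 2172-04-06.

2175-09-20

Count 1262 days after April 6, 2172:
Day-of-year of April 6, 2172: 97.
Day-of-year of September 20, 2175: 263.
2172 has 366 days, so 366 − 97 = 269 days remain in 2172.
Full years: 2173: 365; 2174: 365. Sum = 730.
Total: 269 + 730 + 263 = 1262 days.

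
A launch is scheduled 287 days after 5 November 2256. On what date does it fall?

19 August 2257

Count 287 days after November 5, 2256:
Day-of-year of November 5, 2256: 310.
Day-of-year of August 19, 2257: 231.
2256 has 366 days, so 366 − 310 = 56 days remain in 2256.
Total: 56 + 231 = 287 days.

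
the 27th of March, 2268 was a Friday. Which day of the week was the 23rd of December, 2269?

March 2268: 31 − 27 = 4 days remain.
Then 20 full months totalling 609 days.
December 1–23, 2269: 23 days.
Total: 4 + 609 + 23 = 636 days.
636 mod 7 = 6, so 6 days after Friday is Thursday.

Thursday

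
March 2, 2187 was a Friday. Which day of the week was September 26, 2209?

Tuesday

Day-of-year of March 2, 2187: 61.
Day-of-year of September 26, 2209: 269.
2187 has 365 days, so 365 − 61 = 304 days remain in 2187.
Full years 2188–2208: 16 common + 5 leap = 16×365 + 5×366 = 7670 days.
Total: 304 + 7670 + 269 = 8243 days.
8243 mod 7 = 4, so 4 days after Friday is Tuesday.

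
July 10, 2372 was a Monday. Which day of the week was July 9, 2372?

Sunday

Count forward from the earlier date (July 9, 2372) to the later (July 10, 2372):
Within July 2372: 10 − 9 = 1 day.
1 mod 7 = 1, so 1 day before Monday is Sunday.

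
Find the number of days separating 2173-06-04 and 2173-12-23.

June 2173: 30 − 4 = 26 days remain.
Then July (31), August (31), September (30), October (31), November (30): 31 + 31 + 30 + 31 + 30 = 153 days.
December 1–23, 2173: 23 days.
Total: 26 + 153 + 23 = 202 days.

202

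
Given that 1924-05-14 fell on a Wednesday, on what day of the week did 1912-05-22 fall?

Count forward from the earlier date (May 22, 1912) to the later (May 14, 1924):
From May 22, 1912 to May 22, 1923: 11 years, of which 2 contain a Feb 29 — 9×365 + 2×366 = 4017 days.
May 1923: 31 − 22 = 9 days remain.
Then 11 full months totalling 335 days.
May 1–14, 1924: 14 days.
Residual: 358 days.
Total: 4375 days.
4375 is a multiple of 7, so 1912-05-22 falls on the same weekday: Wednesday.

Wednesday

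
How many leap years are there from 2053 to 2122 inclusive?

Years divisible by 4: 2056, 2060, …, 2120 — 17 in all.
Of these, 2100 is divisible by 100 but not 400, so not leap.
Leap years: 17 − 1 = 16.

16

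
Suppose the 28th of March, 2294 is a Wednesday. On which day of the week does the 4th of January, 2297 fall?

Monday

Day-of-year of March 28, 2294: 87.
Day-of-year of January 4, 2297: 4.
2294 has 365 days, so 365 − 87 = 278 days remain in 2294.
Full years: 2295: 365; 2296: 366. Sum = 731.
Total: 278 + 731 + 4 = 1013 days.
1013 mod 7 = 5, so 5 days after Wednesday is Monday.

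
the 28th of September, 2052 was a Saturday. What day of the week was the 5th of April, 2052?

Count forward from the earlier date (April 5, 2052) to the later (September 28, 2052):
April 2052: 30 − 5 = 25 days remain.
Then May (31), June (30), July (31), August (31): 31 + 30 + 31 + 31 = 123 days.
September 1–28, 2052: 28 days.
Total: 25 + 123 + 28 = 176 days.
176 mod 7 = 1, so 1 day before Saturday is Friday.

Friday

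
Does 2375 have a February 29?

No

2375 is not a leap year.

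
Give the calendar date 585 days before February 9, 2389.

July 5, 2387

Count 585 days before February 9, 2389:
July 2387: 31 − 5 = 26 days remain.
Then 18 full months totalling 550 days.
February 1–9, 2389: 9 days (2389 is not a leap year).
Total: 26 + 550 + 9 = 585 days.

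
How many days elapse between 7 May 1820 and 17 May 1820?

Within May 1820: 17 − 7 = 10 days.

10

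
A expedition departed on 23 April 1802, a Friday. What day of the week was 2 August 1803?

Tuesday

Day-of-year of April 23, 1802: 113.
Day-of-year of August 2, 1803: 214.
1802 has 365 days, so 365 − 113 = 252 days remain in 1802.
Total: 252 + 214 = 466 days.
466 mod 7 = 4, so 4 days after Friday is Tuesday.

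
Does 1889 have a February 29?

1889 is not a leap year.

No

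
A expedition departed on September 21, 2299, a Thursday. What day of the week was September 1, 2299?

Count forward from the earlier date (September 1, 2299) to the later (September 21, 2299):
Within September 2299: 21 − 1 = 20 days.
20 mod 7 = 6, so 6 days before Thursday is Friday.

Friday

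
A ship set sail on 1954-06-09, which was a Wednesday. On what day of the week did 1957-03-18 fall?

June 9, 1954 → June 9, 1955: 365 days.
June 9, 1955 → June 9, 1956: 366 days (1956 is a leap year).
June 1956: 30 − 9 = 21 days remain.
Then July (31), August (31), September (30), October (31), November (30), December (31), January (31), February 1957 (28): 31 + 31 + 30 + 31 + 30 + 31 + 31 + 28 = 243 days.
March 1–18, 1957: 18 days.
Residual: 282 days.
Total: 1013 days.
1013 mod 7 = 5, so 5 days after Wednesday is Monday.

Monday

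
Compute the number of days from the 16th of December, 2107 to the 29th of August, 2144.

Day-of-year of December 16, 2107: 350.
Day-of-year of August 29, 2144: 242.
2107 has 365 days, so 365 − 350 = 15 days remain in 2107.
Full years 2108–2143: 27 common + 9 leap = 27×365 + 9×366 = 13149 days.
Total: 15 + 13149 + 242 = 13406 days.

13406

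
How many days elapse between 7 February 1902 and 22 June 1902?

February 1902: 28 − 7 = 21 days remain (1902 is not a leap year, so February has 28 days).
Then March (31), April (30), May (31): 31 + 30 + 31 = 92 days.
June 1–22, 1902: 22 days.
Total: 21 + 92 + 22 = 135 days.

135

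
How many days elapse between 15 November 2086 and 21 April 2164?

28281

Day-of-year of November 15, 2086: 319.
Day-of-year of April 21, 2164: 112.
2086 has 365 days, so 365 − 319 = 46 days remain in 2086.
Full years 2087–2163: 59 common + 18 leap = 59×365 + 18×366 = 28123 days.
Total: 46 + 28123 + 112 = 28281 days.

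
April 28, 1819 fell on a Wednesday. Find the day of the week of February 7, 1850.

Thursday

Day-of-year of April 28, 1819: 118.
Day-of-year of February 7, 1850: 38.
1819 has 365 days, so 365 − 118 = 247 days remain in 1819.
Full years 1820–1849: 22 common + 8 leap = 22×365 + 8×366 = 10958 days.
Total: 247 + 10958 + 38 = 11243 days.
11243 mod 7 = 1, so 1 day after Wednesday is Thursday.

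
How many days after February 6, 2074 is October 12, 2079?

February 6, 2074 → February 6, 2075: 365 days.
February 6, 2075 → February 6, 2076: 365 days.
February 6, 2076 → February 6, 2077: 366 days (2076 is a leap year).
February 6, 2077 → February 6, 2078: 365 days.
February 6, 2078 → February 6, 2079: 365 days.
February 2079: 28 − 6 = 22 days remain (2079 is not a leap year, so February has 28 days).
Then March (31), April (30), May (31), June (30), July (31), August (31), September (30): 31 + 30 + 31 + 30 + 31 + 31 + 30 = 214 days.
October 1–12, 2079: 12 days.
Residual: 248 days.
Total: 2074 days.

2074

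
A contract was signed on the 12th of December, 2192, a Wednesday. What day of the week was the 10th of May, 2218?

Sunday

Day-of-year of December 12, 2192: 347.
Day-of-year of May 10, 2218: 130.
2192 has 366 days, so 366 − 347 = 19 days remain in 2192.
Full years 2193–2217: 20 common + 5 leap = 20×365 + 5×366 = 9130 days.
Total: 19 + 9130 + 130 = 9279 days.
9279 mod 7 = 4, so 4 days after Wednesday is Sunday.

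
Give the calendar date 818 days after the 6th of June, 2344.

the 2nd of September, 2346

Count 818 days after June 6, 2344:
Day-of-year of June 6, 2344: 158.
Day-of-year of September 2, 2346: 245.
2344 has 366 days, so 366 − 158 = 208 days remain in 2344.
Full years: 2345: 365. Sum = 365.
Total: 208 + 365 + 245 = 818 days.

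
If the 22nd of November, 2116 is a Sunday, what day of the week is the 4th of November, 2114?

Sunday

Count forward from the earlier date (November 4, 2114) to the later (November 22, 2116):
November 4, 2114 → November 4, 2115: 365 days.
November 4, 2115 → November 4, 2116: 366 days (2116 is a leap year).
Within November 2116: 22 − 4 = 18 days.
Total: 749 days.
749 is a multiple of 7, so the 4th of November, 2114 falls on the same weekday: Sunday.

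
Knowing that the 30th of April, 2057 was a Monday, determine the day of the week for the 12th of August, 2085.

Sunday

Day-of-year of April 30, 2057: 120.
Day-of-year of August 12, 2085: 224.
2057 has 365 days, so 365 − 120 = 245 days remain in 2057.
Full years 2058–2084: 20 common + 7 leap = 20×365 + 7×366 = 9862 days.
Total: 245 + 9862 + 224 = 10331 days.
10331 mod 7 = 6, so 6 days after Monday is Sunday.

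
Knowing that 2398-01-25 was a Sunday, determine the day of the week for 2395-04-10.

Count forward from the earlier date (April 10, 2395) to the later (January 25, 2398):
April 10, 2395 → April 10, 2396: 366 days (2396 is a leap year).
April 10, 2396 → April 10, 2397: 365 days.
April 2397: 30 − 10 = 20 days remain.
Then May (31), June (30), July (31), August (31), September (30), October (31), November (30), December (31): 31 + 30 + 31 + 31 + 30 + 31 + 30 + 31 = 245 days.
January 1–25, 2398: 25 days.
Residual: 290 days.
Total: 1021 days.
1021 mod 7 = 6, so 6 days before Sunday is Monday.

Monday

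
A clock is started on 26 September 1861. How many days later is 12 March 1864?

898

September 26, 1861 → September 26, 1862: 365 days.
September 26, 1862 → September 26, 1863: 365 days.
September 1863: 30 − 26 = 4 days remain.
Then October (31), November (30), December (31), January (31), February 1864 (29): 31 + 30 + 31 + 31 + 29 = 152 days.
March 1–12, 1864: 12 days.
Residual: 168 days.
Total: 898 days.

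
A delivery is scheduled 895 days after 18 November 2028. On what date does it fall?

2 May 2031

Count 895 days after November 18, 2028:
November 18, 2028 → November 18, 2029: 365 days.
November 18, 2029 → November 18, 2030: 365 days.
November 2030: 30 − 18 = 12 days remain.
Then December (31), January (31), February 2031 (28), March (31), April (30): 31 + 31 + 28 + 31 + 30 = 151 days.
May 1–2, 2031: 2 days.
Residual: 165 days.
Total: 895 days.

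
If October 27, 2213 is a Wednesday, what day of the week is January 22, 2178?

Count forward from the earlier date (January 22, 2178) to the later (October 27, 2213):
From January 22, 2178 to January 22, 2213: 35 years, of which 8 contain a Feb 29 — 27×365 + 8×366 = 12783 days.
(2200 is not a leap year (divisible by 100 but not 400).)
January 2213: 31 − 22 = 9 days remain.
Then February 2213 (28), March (31), April (30), May (31), June (30), July (31), August (31), September (30): 28 + 31 + 30 + 31 + 30 + 31 + 31 + 30 = 242 days.
October 1–27, 2213: 27 days.
Residual: 278 days.
Total: 13061 days.
13061 mod 7 = 6, so 6 days before Wednesday is Thursday.

Thursday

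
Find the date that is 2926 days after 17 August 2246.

21 August 2254

Count 2926 days after August 17, 2246:
Day-of-year of August 17, 2246: 229.
Day-of-year of August 21, 2254: 233.
2246 has 365 days, so 365 − 229 = 136 days remain in 2246.
Full years 2247–2253: 5 common + 2 leap = 5×365 + 2×366 = 2557 days.
Total: 136 + 2557 + 233 = 2926 days.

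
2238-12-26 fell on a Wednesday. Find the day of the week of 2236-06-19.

Sunday

Count forward from the earlier date (June 19, 2236) to the later (December 26, 2238):
June 19, 2236 → June 19, 2237: 365 days.
June 19, 2237 → June 19, 2238: 365 days.
June 2238: 30 − 19 = 11 days remain.
Then July (31), August (31), September (30), October (31), November (30): 31 + 31 + 30 + 31 + 30 = 153 days.
December 1–26, 2238: 26 days.
Residual: 190 days.
Total: 920 days.
920 mod 7 = 3, so 3 days before Wednesday is Sunday.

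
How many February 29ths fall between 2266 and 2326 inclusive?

14

Years divisible by 4: 2268, 2272, …, 2324 — 15 in all.
Of these, 2300 is divisible by 100 but not 400, so not leap.
Leap years: 15 − 1 = 14.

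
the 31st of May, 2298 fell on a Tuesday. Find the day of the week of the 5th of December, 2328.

Day-of-year of May 31, 2298: 151.
Day-of-year of December 5, 2328: 340.
2298 has 365 days, so 365 − 151 = 214 days remain in 2298.
Full years 2299–2327: 23 common + 6 leap = 23×365 + 6×366 = 10591 days.
Total: 214 + 10591 + 340 = 11145 days.
11145 mod 7 = 1, so 1 day after Tuesday is Wednesday.

Wednesday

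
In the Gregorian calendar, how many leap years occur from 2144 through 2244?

25

Years divisible by 4: 2144, 2148, …, 2244 — 26 in all.
Of these, 2200 is divisible by 100 but not 400, so not leap.
Leap years: 26 − 1 = 25.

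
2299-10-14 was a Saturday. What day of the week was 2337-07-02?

From October 14, 2299 to October 14, 2336: 37 years, of which 9 contain a Feb 29 — 28×365 + 9×366 = 13514 days.
(2300 is not a leap year (divisible by 100 but not 400).)
October 2336: 31 − 14 = 17 days remain.
Then November (30), December (31), January (31), February 2337 (28), March (31), April (30), May (31), June (30): 30 + 31 + 31 + 28 + 31 + 30 + 31 + 30 = 242 days.
July 1–2, 2337: 2 days.
Residual: 261 days.
Total: 13775 days.
13775 mod 7 = 6, so 6 days after Saturday is Friday.

Friday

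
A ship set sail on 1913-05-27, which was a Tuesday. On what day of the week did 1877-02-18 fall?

Count forward from the earlier date (February 18, 1877) to the later (May 27, 1913):
From February 18, 1877 to February 18, 1913: 36 years, of which 8 contain a Feb 29 — 28×365 + 8×366 = 13148 days.
(1900 is not a leap year (divisible by 100 but not 400).)
February 1913: 28 − 18 = 10 days remain (1913 is not a leap year, so February has 28 days).
Then March (31), April (30): 31 + 30 = 61 days.
May 1–27, 1913: 27 days.
Residual: 98 days.
Total: 13246 days.
13246 mod 7 = 2, so 2 days before Tuesday is Sunday.

Sunday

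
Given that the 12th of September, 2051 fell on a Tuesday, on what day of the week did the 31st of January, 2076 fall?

Friday

Day-of-year of September 12, 2051: 255.
Day-of-year of January 31, 2076: 31.
2051 has 365 days, so 365 − 255 = 110 days remain in 2051.
Full years 2052–2075: 18 common + 6 leap = 18×365 + 6×366 = 8766 days.
Total: 110 + 8766 + 31 = 8907 days.
8907 mod 7 = 3, so 3 days after Tuesday is Friday.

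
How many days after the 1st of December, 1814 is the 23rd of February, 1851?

13233

Day-of-year of December 1, 1814: 335.
Day-of-year of February 23, 1851: 54.
1814 has 365 days, so 365 − 335 = 30 days remain in 1814.
Full years 1815–1850: 27 common + 9 leap = 27×365 + 9×366 = 13149 days.
Total: 30 + 13149 + 54 = 13233 days.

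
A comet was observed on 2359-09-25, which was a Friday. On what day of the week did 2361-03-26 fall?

September 25, 2359 → September 25, 2360: 366 days (2360 is a leap year).
September 2360: 30 − 25 = 5 days remain.
Then October (31), November (30), December (31), January (31), February 2361 (28): 31 + 30 + 31 + 31 + 28 = 151 days.
March 1–26, 2361: 26 days.
Residual: 182 days.
Total: 548 days.
548 mod 7 = 2, so 2 days after Friday is Sunday.

Sunday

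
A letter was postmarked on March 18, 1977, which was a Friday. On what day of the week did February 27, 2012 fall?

Monday

Day-of-year of March 18, 1977: 77.
Day-of-year of February 27, 2012: 58.
1977 has 365 days, so 365 − 77 = 288 days remain in 1977.
Full years 1978–2011: 26 common + 8 leap = 26×365 + 8×366 = 12418 days.
Total: 288 + 12418 + 58 = 12764 days.
12764 mod 7 = 3, so 3 days after Friday is Monday.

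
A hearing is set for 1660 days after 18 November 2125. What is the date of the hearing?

5 June 2130

Count 1660 days after November 18, 2125:
Day-of-year of November 18, 2125: 322.
Day-of-year of June 5, 2130: 156.
2125 has 365 days, so 365 − 322 = 43 days remain in 2125.
Full years: 2126: 365; 2127: 365; 2128: 366; 2129: 365. Sum = 1461.
Total: 43 + 1461 + 156 = 1660 days.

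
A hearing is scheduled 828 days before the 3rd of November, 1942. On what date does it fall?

the 28th of July, 1940

Count 828 days before November 3, 1942:
July 28, 1940 → July 28, 1941: 365 days.
July 28, 1941 → July 28, 1942: 365 days.
July 1942: 31 − 28 = 3 days remain.
Then August (31), September (30), October (31): 31 + 30 + 31 = 92 days.
November 1–3, 1942: 3 days.
Residual: 98 days.
Total: 828 days.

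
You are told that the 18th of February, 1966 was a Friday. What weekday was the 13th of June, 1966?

Monday

February 1966: 28 − 18 = 10 days remain (1966 is not a leap year, so February has 28 days).
Then March (31), April (30), May (31): 31 + 30 + 31 = 92 days.
June 1–13, 1966: 13 days.
Total: 10 + 92 + 13 = 115 days.
115 mod 7 = 3, so 3 days after Friday is Monday.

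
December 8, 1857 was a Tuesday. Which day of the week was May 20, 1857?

Wednesday

Count forward from the earlier date (May 20, 1857) to the later (December 8, 1857):
May 1857: 31 − 20 = 11 days remain.
Then June (30), July (31), August (31), September (30), October (31), November (30): 30 + 31 + 31 + 30 + 31 + 30 = 183 days.
December 1–8, 1857: 8 days.
Total: 11 + 183 + 8 = 202 days.
202 mod 7 = 6, so 6 days before Tuesday is Wednesday.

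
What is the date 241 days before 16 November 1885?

20 March 1885

Count 241 days before November 16, 1885:
March 1885: 31 − 20 = 11 days remain.
Then April (30), May (31), June (30), July (31), August (31), September (30), October (31): 30 + 31 + 30 + 31 + 31 + 30 + 31 = 214 days.
November 1–16, 1885: 16 days.
Total: 11 + 214 + 16 = 241 days.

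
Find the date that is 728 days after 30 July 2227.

27 July 2229

Count 728 days after July 30, 2227:
July 30, 2227 → July 30, 2228: 366 days (2228 is a leap year).
July 2228: 31 − 30 = 1 day remains.
Then 11 full months totalling 334 days.
July 1–27, 2229: 27 days.
Residual: 362 days.
Total: 728 days.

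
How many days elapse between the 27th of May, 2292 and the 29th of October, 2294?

885

May 27, 2292 → May 27, 2293: 365 days.
May 27, 2293 → May 27, 2294: 365 days.
May 2294: 31 − 27 = 4 days remain.
Then June (30), July (31), August (31), September (30): 30 + 31 + 31 + 30 = 122 days.
October 1–29, 2294: 29 days.
Residual: 155 days.
Total: 885 days.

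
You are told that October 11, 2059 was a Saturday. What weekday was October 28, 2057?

Count forward from the earlier date (October 28, 2057) to the later (October 11, 2059):
October 2057: 31 − 28 = 3 days remain.
Then 23 full months totalling 699 days.
October 1–11, 2059: 11 days.
Total: 3 + 699 + 11 = 713 days.
713 mod 7 = 6, so 6 days before Saturday is Sunday.

Sunday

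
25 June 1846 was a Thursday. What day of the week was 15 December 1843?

Count forward from the earlier date (December 15, 1843) to the later (June 25, 1846):
Day-of-year of December 15, 1843: 349.
Day-of-year of June 25, 1846: 176.
1843 has 365 days, so 365 − 349 = 16 days remain in 1843.
Full years: 1844: 366; 1845: 365. Sum = 731.
Total: 16 + 731 + 176 = 923 days.
923 mod 7 = 6, so 6 days before Thursday is Friday.

Friday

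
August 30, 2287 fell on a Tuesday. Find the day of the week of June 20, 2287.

Count forward from the earlier date (June 20, 2287) to the later (August 30, 2287):
June 2287: 30 − 20 = 10 days remain.
Then July (31): 31 days.
August 1–30, 2287: 30 days.
Total: 10 + 31 + 30 = 71 days.
71 mod 7 = 1, so 1 day before Tuesday is Monday.

Monday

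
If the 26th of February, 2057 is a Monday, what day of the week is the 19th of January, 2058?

Saturday

Day-of-year of February 26, 2057: 57.
Day-of-year of January 19, 2058: 19.
2057 has 365 days, so 365 − 57 = 308 days remain in 2057.
Total: 308 + 19 = 327 days.
327 mod 7 = 5, so 5 days after Monday is Saturday.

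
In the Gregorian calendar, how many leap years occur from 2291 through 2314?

Years divisible by 4 in [2291, 2314]: 2292, 2296, 2300, 2304, 2308, 2312.
Of these, 2300 is divisible by 100 but not 400, so not leap.
Leap years: 6 − 1 = 5.

5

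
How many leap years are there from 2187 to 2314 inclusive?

Years divisible by 4: 2188, 2192, …, 2312 — 32 in all.
Of these, 2200, 2300 are divisible by 100 but not 400, so not leap.
Leap years: 32 − 2 = 30.

30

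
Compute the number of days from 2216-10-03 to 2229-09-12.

From October 3, 2216 to October 3, 2228: 12 years, of which 3 contain a Feb 29 — 9×365 + 3×366 = 4383 days.
October 2228: 31 − 3 = 28 days remain.
Then 10 full months totalling 304 days.
September 1–12, 2229: 12 days.
Residual: 344 days.
Total: 4727 days.

4727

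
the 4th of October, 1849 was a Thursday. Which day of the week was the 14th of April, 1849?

Saturday

Count forward from the earlier date (April 14, 1849) to the later (October 4, 1849):
April 1849: 30 − 14 = 16 days remain.
Then May (31), June (30), July (31), August (31), September (30): 31 + 30 + 31 + 31 + 30 = 153 days.
October 1–4, 1849: 4 days.
Total: 16 + 153 + 4 = 173 days.
173 mod 7 = 5, so 5 days before Thursday is Saturday.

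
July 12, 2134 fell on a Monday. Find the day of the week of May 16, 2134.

Sunday

Count forward from the earlier date (May 16, 2134) to the later (July 12, 2134):
May 2134: 31 − 16 = 15 days remain.
Then June (30): 30 days.
July 1–12, 2134: 12 days.
Total: 15 + 30 + 12 = 57 days.
57 mod 7 = 1, so 1 day before Monday is Sunday.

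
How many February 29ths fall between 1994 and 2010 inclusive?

Years divisible by 4 in [1994, 2010]: 1996, 2000, 2004, 2008.
2000 is divisible by 400, so still leap.
No century exceptions apply. Count: 4.

4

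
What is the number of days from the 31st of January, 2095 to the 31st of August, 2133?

Day-of-year of January 31, 2095: 31.
Day-of-year of August 31, 2133: 243.
2095 has 365 days, so 365 − 31 = 334 days remain in 2095.
Full years 2096–2132: 28 common + 9 leap = 28×365 + 9×366 = 13514 days.
Total: 334 + 13514 + 243 = 14091 days.

14091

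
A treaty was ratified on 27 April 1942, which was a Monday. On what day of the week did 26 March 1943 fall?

Friday

April 1942: 30 − 27 = 3 days remain.
Then 10 full months totalling 304 days.
March 1–26, 1943: 26 days.
Total: 3 + 304 + 26 = 333 days.
333 mod 7 = 4, so 4 days after Monday is Friday.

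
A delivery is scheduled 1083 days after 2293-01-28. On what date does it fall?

2296-01-16

Count 1083 days after January 28, 2293:
Day-of-year of January 28, 2293: 28.
Day-of-year of January 16, 2296: 16.
2293 has 365 days, so 365 − 28 = 337 days remain in 2293.
Full years: 2294: 365; 2295: 365. Sum = 730.
Total: 337 + 730 + 16 = 1083 days.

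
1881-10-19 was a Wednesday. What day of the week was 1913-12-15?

From October 19, 1881 to October 19, 1913: 32 years, of which 7 contain a Feb 29 — 25×365 + 7×366 = 11687 days.
(1900 is not a leap year (divisible by 100 but not 400).)
October 1913: 31 − 19 = 12 days remain.
Then November (30): 30 days.
December 1–15, 1913: 15 days.
Residual: 57 days.
Total: 11744 days.
11744 mod 7 = 5, so 5 days after Wednesday is Monday.

Monday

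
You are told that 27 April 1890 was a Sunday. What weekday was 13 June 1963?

Day-of-year of April 27, 1890: 117.
Day-of-year of June 13, 1963: 164.
1890 has 365 days, so 365 − 117 = 248 days remain in 1890.
Full years 1891–1962: 55 common + 17 leap = 55×365 + 17×366 = 26297 days.
Total: 248 + 26297 + 164 = 26709 days.
26709 mod 7 = 4, so 4 days after Sunday is Thursday.

Thursday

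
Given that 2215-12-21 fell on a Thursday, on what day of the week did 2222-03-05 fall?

December 21, 2215 → December 21, 2216: 366 days (2216 is a leap year).
December 21, 2216 → December 21, 2217: 365 days.
December 21, 2217 → December 21, 2218: 365 days.
December 21, 2218 → December 21, 2219: 365 days.
December 21, 2219 → December 21, 2220: 366 days (2220 is a leap year).
December 21, 2220 → December 21, 2221: 365 days.
December 2221: 31 − 21 = 10 days remain.
Then January (31), February 2222 (28): 31 + 28 = 59 days.
March 1–5, 2222: 5 days.
Residual: 74 days.
Total: 2266 days.
2266 mod 7 = 5, so 5 days after Thursday is Tuesday.

Tuesday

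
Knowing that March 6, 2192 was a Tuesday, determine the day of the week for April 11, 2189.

Saturday

Count forward from the earlier date (April 11, 2189) to the later (March 6, 2192):
April 11, 2189 → April 11, 2190: 365 days.
April 11, 2190 → April 11, 2191: 365 days.
April 2191: 30 − 11 = 19 days remain.
Then 10 full months totalling 305 days.
March 1–6, 2192: 6 days.
Residual: 330 days.
Total: 1060 days.
1060 mod 7 = 3, so 3 days before Tuesday is Saturday.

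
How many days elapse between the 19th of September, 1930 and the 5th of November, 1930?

September 1930: 30 − 19 = 11 days remain.
Then October (31): 31 days.
November 1–5, 1930: 5 days.
Total: 11 + 31 + 5 = 47 days.

47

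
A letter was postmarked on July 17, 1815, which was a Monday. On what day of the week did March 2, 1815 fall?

Thursday

Count forward from the earlier date (March 2, 1815) to the later (July 17, 1815):
March 1815: 31 − 2 = 29 days remain.
Then April (30), May (31), June (30): 30 + 31 + 30 = 91 days.
July 1–17, 1815: 17 days.
Total: 29 + 91 + 17 = 137 days.
137 mod 7 = 4, so 4 days before Monday is Thursday.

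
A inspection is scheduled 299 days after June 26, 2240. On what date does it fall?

April 21, 2241

Count 299 days after June 26, 2240:
June 2240: 30 − 26 = 4 days remain.
Then 9 full months totalling 274 days.
April 1–21, 2241: 21 days.
Residual: 299 days.
Total: 299 days.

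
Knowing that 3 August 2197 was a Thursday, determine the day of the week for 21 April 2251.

Day-of-year of August 3, 2197: 215.
Day-of-year of April 21, 2251: 111.
2197 has 365 days, so 365 − 215 = 150 days remain in 2197.
Full years 2198–2250: 41 common + 12 leap = 41×365 + 12×366 = 19357 days.
Total: 150 + 19357 + 111 = 19618 days.
19618 mod 7 = 4, so 4 days after Thursday is Monday.

Monday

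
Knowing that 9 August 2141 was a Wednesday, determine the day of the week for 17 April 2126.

Count forward from the earlier date (April 17, 2126) to the later (August 9, 2141):
Day-of-year of April 17, 2126: 107.
Day-of-year of August 9, 2141: 221.
2126 has 365 days, so 365 − 107 = 258 days remain in 2126.
Full years 2127–2140: 10 common + 4 leap = 10×365 + 4×366 = 5114 days.
Total: 258 + 5114 + 221 = 5593 days.
5593 is a multiple of 7, so 17 April 2126 falls on the same weekday: Wednesday.

Wednesday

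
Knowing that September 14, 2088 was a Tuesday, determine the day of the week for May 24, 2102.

From September 14, 2088 to September 14, 2101: 13 years, of which 2 contain a Feb 29 — 11×365 + 2×366 = 4747 days.
(2100 is not a leap year (divisible by 100 but not 400).)
September 2101: 30 − 14 = 16 days remain.
Then October (31), November (30), December (31), January (31), February 2102 (28), March (31), April (30): 31 + 30 + 31 + 31 + 28 + 31 + 30 = 212 days.
May 1–24, 2102: 24 days.
Residual: 252 days.
Total: 4999 days.
4999 mod 7 = 1, so 1 day after Tuesday is Wednesday.

Wednesday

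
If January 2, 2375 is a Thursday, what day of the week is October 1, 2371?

Friday

Count forward from the earlier date (October 1, 2371) to the later (January 2, 2375):
October 1, 2371 → October 1, 2372: 366 days (2372 is a leap year).
October 1, 2372 → October 1, 2373: 365 days.
October 1, 2373 → October 1, 2374: 365 days.
October 2374: 31 − 1 = 30 days remain.
Then November (30), December (31): 30 + 31 = 61 days.
January 1–2, 2375: 2 days.
Residual: 93 days.
Total: 1189 days.
1189 mod 7 = 6, so 6 days before Thursday is Friday.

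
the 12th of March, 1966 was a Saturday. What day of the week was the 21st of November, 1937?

Count forward from the earlier date (November 21, 1937) to the later (March 12, 1966):
Day-of-year of November 21, 1937: 325.
Day-of-year of March 12, 1966: 71.
1937 has 365 days, so 365 − 325 = 40 days remain in 1937.
Full years 1938–1965: 21 common + 7 leap = 21×365 + 7×366 = 10227 days.
Total: 40 + 10227 + 71 = 10338 days.
10338 mod 7 = 6, so 6 days before Saturday is Sunday.

Sunday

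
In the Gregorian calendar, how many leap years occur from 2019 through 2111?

22

Years divisible by 4: 2020, 2024, …, 2108 — 23 in all.
Of these, 2100 is divisible by 100 but not 400, so not leap.
Leap years: 23 − 1 = 22.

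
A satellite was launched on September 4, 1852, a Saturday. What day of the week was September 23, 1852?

Within September 1852: 23 − 4 = 19 days.
19 mod 7 = 5, so 5 days after Saturday is Thursday.

Thursday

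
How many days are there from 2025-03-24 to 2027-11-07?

Day-of-year of March 24, 2025: 83.
Day-of-year of November 7, 2027: 311.
2025 has 365 days, so 365 − 83 = 282 days remain in 2025.
Full years: 2026: 365. Sum = 365.
Total: 282 + 365 + 311 = 958 days.

958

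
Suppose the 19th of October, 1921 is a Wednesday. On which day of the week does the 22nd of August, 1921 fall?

Monday

Count forward from the earlier date (August 22, 1921) to the later (October 19, 1921):
August 1921: 31 − 22 = 9 days remain.
Then September (30): 30 days.
October 1–19, 1921: 19 days.
Total: 9 + 30 + 19 = 58 days.
58 mod 7 = 2, so 2 days before Wednesday is Monday.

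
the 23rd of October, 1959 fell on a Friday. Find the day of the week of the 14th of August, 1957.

Wednesday

Count forward from the earlier date (August 14, 1957) to the later (October 23, 1959):
August 14, 1957 → August 14, 1958: 365 days.
August 14, 1958 → August 14, 1959: 365 days.
August 1959: 31 − 14 = 17 days remain.
Then September (30): 30 days.
October 1–23, 1959: 23 days.
Residual: 70 days.
Total: 800 days.
800 mod 7 = 2, so 2 days before Friday is Wednesday.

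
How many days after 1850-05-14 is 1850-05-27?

Within May 1850: 27 − 14 = 13 days.

13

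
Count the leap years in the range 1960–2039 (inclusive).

20

Years divisible by 4: 1960, 1964, …, 2036 — 20 in all.
2000 is divisible by 400, so still leap.
No century exceptions apply. Count: 20.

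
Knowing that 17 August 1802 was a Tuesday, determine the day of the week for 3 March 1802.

Count forward from the earlier date (March 3, 1802) to the later (August 17, 1802):
March 1802: 31 − 3 = 28 days remain.
Then April (30), May (31), June (30), July (31): 30 + 31 + 30 + 31 = 122 days.
August 1–17, 1802: 17 days.
Total: 28 + 122 + 17 = 167 days.
167 mod 7 = 6, so 6 days before Tuesday is Wednesday.

Wednesday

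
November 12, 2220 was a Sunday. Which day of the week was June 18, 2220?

Count forward from the earlier date (June 18, 2220) to the later (November 12, 2220):
June 2220: 30 − 18 = 12 days remain.
Then July (31), August (31), September (30), October (31): 31 + 31 + 30 + 31 = 123 days.
November 1–12, 2220: 12 days.
Total: 12 + 123 + 12 = 147 days.
147 is a multiple of 7, so June 18, 2220 falls on the same weekday: Sunday.

Sunday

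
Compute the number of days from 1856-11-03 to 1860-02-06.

Day-of-year of November 3, 1856: 308.
Day-of-year of February 6, 1860: 37.
1856 has 366 days, so 366 − 308 = 58 days remain in 1856.
Full years: 1857: 365; 1858: 365; 1859: 365. Sum = 1095.
Total: 58 + 1095 + 37 = 1190 days.

1190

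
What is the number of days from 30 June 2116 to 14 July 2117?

June 2116: 30 − 30 = 0 days remain.
Then 12 full months totalling 365 days.
July 1–14, 2117: 14 days.
Total: 0 + 365 + 14 = 379 days.

379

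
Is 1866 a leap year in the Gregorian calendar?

1866 is not a leap year.

No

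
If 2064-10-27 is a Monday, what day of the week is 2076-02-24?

Monday

Day-of-year of October 27, 2064: 301.
Day-of-year of February 24, 2076: 55.
2064 has 366 days, so 366 − 301 = 65 days remain in 2064.
Full years 2065–2075: 9 common + 2 leap = 9×365 + 2×366 = 4017 days.
Total: 65 + 4017 + 55 = 4137 days.
4137 is a multiple of 7, so 2076-02-24 falls on the same weekday: Monday.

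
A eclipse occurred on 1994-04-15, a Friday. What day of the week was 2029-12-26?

From April 15, 1994 to April 15, 2029: 35 years, of which 9 contain a Feb 29 — 26×365 + 9×366 = 12784 days.
(2000 is a leap year (divisible by 400).)
April 2029: 30 − 15 = 15 days remain.
Then May (31), June (30), July (31), August (31), September (30), October (31), November (30): 31 + 30 + 31 + 31 + 30 + 31 + 30 = 214 days.
December 1–26, 2029: 26 days.
Residual: 255 days.
Total: 13039 days.
13039 mod 7 = 5, so 5 days after Friday is Wednesday.

Wednesday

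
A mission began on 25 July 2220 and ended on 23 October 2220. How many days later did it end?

July 2220: 31 − 25 = 6 days remain.
Then August (31), September (30): 31 + 30 = 61 days.
October 1–23, 2220: 23 days.
Total: 6 + 61 + 23 = 90 days.

90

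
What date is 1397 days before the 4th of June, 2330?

the 7th of August, 2326

Count 1397 days before June 4, 2330:
Day-of-year of August 7, 2326: 219.
Day-of-year of June 4, 2330: 155.
2326 has 365 days, so 365 − 219 = 146 days remain in 2326.
Full years: 2327: 365; 2328: 366; 2329: 365. Sum = 1096.
Total: 146 + 1096 + 155 = 1397 days.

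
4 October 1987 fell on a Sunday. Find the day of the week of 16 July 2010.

Friday

Day-of-year of October 4, 1987: 277.
Day-of-year of July 16, 2010: 197.
1987 has 365 days, so 365 − 277 = 88 days remain in 1987.
Full years 1988–2009: 16 common + 6 leap = 16×365 + 6×366 = 8036 days.
Total: 88 + 8036 + 197 = 8321 days.
8321 mod 7 = 5, so 5 days after Sunday is Friday.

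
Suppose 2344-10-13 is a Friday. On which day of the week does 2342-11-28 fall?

Saturday

Count forward from the earlier date (November 28, 2342) to the later (October 13, 2344):
November 28, 2342 → November 28, 2343: 365 days.
November 2343: 30 − 28 = 2 days remain.
Then 10 full months totalling 305 days.
October 1–13, 2344: 13 days.
Residual: 320 days.
Total: 685 days.
685 mod 7 = 6, so 6 days before Friday is Saturday.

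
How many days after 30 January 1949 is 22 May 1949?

January 1949: 31 − 30 = 1 day remains.
Then February 1949 (28), March (31), April (30): 28 + 31 + 30 = 89 days.
May 1–22, 1949: 22 days.
Total: 1 + 89 + 22 = 112 days.

112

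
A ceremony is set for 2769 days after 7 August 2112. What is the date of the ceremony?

7 March 2120

Count 2769 days after August 7, 2112:
Day-of-year of August 7, 2112: 220.
Day-of-year of March 7, 2120: 67.
2112 has 366 days, so 366 − 220 = 146 days remain in 2112.
Full years 2113–2119: 6 common + 1 leap = 6×365 + 1×366 = 2556 days.
Total: 146 + 2556 + 67 = 2769 days.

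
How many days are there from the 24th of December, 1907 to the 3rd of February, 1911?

1137

December 24, 1907 → December 24, 1908: 366 days (1908 is a leap year).
December 24, 1908 → December 24, 1909: 365 days.
December 24, 1909 → December 24, 1910: 365 days.
December 1910: 31 − 24 = 7 days remain.
Then January (31): 31 days.
February 1–3, 1911: 3 days (1911 is not a leap year).
Residual: 41 days.
Total: 1137 days.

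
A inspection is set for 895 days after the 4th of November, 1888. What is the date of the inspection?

the 18th of April, 1891

Count 895 days after November 4, 1888:
November 4, 1888 → November 4, 1889: 365 days.
November 4, 1889 → November 4, 1890: 365 days.
November 1890: 30 − 4 = 26 days remain.
Then December (31), January (31), February 1891 (28), March (31): 31 + 31 + 28 + 31 = 121 days.
April 1–18, 1891: 18 days.
Residual: 165 days.
Total: 895 days.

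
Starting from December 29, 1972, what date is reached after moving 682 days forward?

November 11, 1974

Count 682 days after December 29, 1972:
Day-of-year of December 29, 1972: 364.
Day-of-year of November 11, 1974: 315.
1972 has 366 days, so 366 − 364 = 2 days remain in 1972.
Full years: 1973: 365. Sum = 365.
Total: 2 + 365 + 315 = 682 days.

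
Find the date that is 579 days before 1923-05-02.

1921-09-30

Count 579 days before May 2, 1923:
September 30, 1921 → September 30, 1922: 365 days.
September 1922: 30 − 30 = 0 days remain.
Then October (31), November (30), December (31), January (31), February 1923 (28), March (31), April (30): 31 + 30 + 31 + 31 + 28 + 31 + 30 = 212 days.
May 1–2, 1923: 2 days.
Residual: 214 days.
Total: 579 days.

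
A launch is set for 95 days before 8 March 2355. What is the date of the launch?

3 December 2354

Count 95 days before March 8, 2355:
December 2354: 31 − 3 = 28 days remain.
Then January (31), February 2355 (28): 31 + 28 = 59 days.
March 1–8, 2355: 8 days.
Residual: 95 days.
Total: 95 days.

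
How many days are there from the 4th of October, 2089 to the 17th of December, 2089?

74

October 2089: 31 − 4 = 27 days remain.
Then November (30): 30 days.
December 1–17, 2089: 17 days.
Total: 27 + 30 + 17 = 74 days.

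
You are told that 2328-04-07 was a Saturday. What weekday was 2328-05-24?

Thursday

April 2328: 30 − 7 = 23 days remain.
May 1–24, 2328: 24 days.
Total: 23 + 24 = 47 days.
47 mod 7 = 5, so 5 days after Saturday is Thursday.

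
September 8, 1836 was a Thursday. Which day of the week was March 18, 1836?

Friday

Count forward from the earlier date (March 18, 1836) to the later (September 8, 1836):
March 1836: 31 − 18 = 13 days remain.
Then April (30), May (31), June (30), July (31), August (31): 30 + 31 + 30 + 31 + 31 = 153 days.
September 1–8, 1836: 8 days.
Total: 13 + 153 + 8 = 174 days.
174 mod 7 = 6, so 6 days before Thursday is Friday.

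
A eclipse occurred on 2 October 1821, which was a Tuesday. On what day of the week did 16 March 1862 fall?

Sunday

Day-of-year of October 2, 1821: 275.
Day-of-year of March 16, 1862: 75.
1821 has 365 days, so 365 − 275 = 90 days remain in 1821.
Full years 1822–1861: 30 common + 10 leap = 30×365 + 10×366 = 14610 days.
Total: 90 + 14610 + 75 = 14775 days.
14775 mod 7 = 5, so 5 days after Tuesday is Sunday.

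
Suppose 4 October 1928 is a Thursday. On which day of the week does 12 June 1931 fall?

Day-of-year of October 4, 1928: 278.
Day-of-year of June 12, 1931: 163.
1928 has 366 days, so 366 − 278 = 88 days remain in 1928.
Full years: 1929: 365; 1930: 365. Sum = 730.
Total: 88 + 730 + 163 = 981 days.
981 mod 7 = 1, so 1 day after Thursday is Friday.

Friday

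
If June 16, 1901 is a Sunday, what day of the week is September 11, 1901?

June 1901: 30 − 16 = 14 days remain.
Then July (31), August (31): 31 + 31 = 62 days.
September 1–11, 1901: 11 days.
Total: 14 + 62 + 11 = 87 days.
87 mod 7 = 3, so 3 days after Sunday is Wednesday.

Wednesday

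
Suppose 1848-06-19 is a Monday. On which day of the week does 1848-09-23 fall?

June 1848: 30 − 19 = 11 days remain.
Then July (31), August (31): 31 + 31 = 62 days.
September 1–23, 1848: 23 days.
Total: 11 + 62 + 23 = 96 days.
96 mod 7 = 5, so 5 days after Monday is Saturday.

Saturday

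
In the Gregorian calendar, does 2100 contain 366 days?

No

2100 is not a leap year (divisible by 100 but not 400).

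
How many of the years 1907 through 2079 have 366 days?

Years divisible by 4: 1908, 1912, …, 2076 — 43 in all.
2000 is divisible by 400, so still leap.
No century exceptions apply. Count: 43.

43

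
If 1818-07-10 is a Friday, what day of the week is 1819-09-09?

July 1818: 31 − 10 = 21 days remain.
Then 13 full months totalling 396 days.
September 1–9, 1819: 9 days.
Total: 21 + 396 + 9 = 426 days.
426 mod 7 = 6, so 6 days after Friday is Thursday.

Thursday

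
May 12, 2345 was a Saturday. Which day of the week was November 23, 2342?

Monday

Count forward from the earlier date (November 23, 2342) to the later (May 12, 2345):
November 23, 2342 → November 23, 2343: 365 days.
November 23, 2343 → November 23, 2344: 366 days (2344 is a leap year).
November 2344: 30 − 23 = 7 days remain.
Then December (31), January (31), February 2345 (28), March (31), April (30): 31 + 31 + 28 + 31 + 30 = 151 days.
May 1–12, 2345: 12 days.
Residual: 170 days.
Total: 901 days.
901 mod 7 = 5, so 5 days before Saturday is Monday.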